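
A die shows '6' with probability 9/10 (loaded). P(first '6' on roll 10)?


Geometric: P(X=10) = (1-p)^(k-1)×p = (1/10)^9×9/10 = 9/10000000000

P(X=10) = 9/10000000000 ≈ 0.00%


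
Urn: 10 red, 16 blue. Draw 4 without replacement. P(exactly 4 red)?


Hypergeometric: C(10,4)×C(16,0)/C(26,4)
= 210×1/14950 = 21/1495

P(X=4) = 21/1495 ≈ 1.40%


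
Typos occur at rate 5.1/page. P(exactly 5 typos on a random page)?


Poisson(λ=5.1): P(X=5) = e^(-λ)×λ^k/k!
= e^(-5.1) × 5.1^5 / 5!
≈ 0.006096746566 × 3450.25251 / 120 ≈ 0.175294

P(X=5) ≈ 0.175294 ≈ 17.53%


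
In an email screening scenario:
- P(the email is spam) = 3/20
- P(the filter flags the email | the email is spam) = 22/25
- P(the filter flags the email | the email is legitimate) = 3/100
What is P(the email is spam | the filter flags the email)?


Using Bayes' theorem:
P(A|B) = P(B|A)·P(A) / P(B)

P(the filter flags the email) = 22/25 × 3/20 + 3/100 × 17/20
= 33/250 + 51/2000 = 63/400

P(the email is spam|the filter flags the email) = (33/250) / (63/400) = 88/105

P(the email is spam|the filter flags the email) = 88/105 ≈ 83.81%


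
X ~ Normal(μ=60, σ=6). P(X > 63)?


z = (63-60)/6 = 0.5
P(X > 63) = 1 - P(Z ≤ 0.5) = 1 - 0.6915 = 0.3085

P(X > 63) ≈ 0.3085


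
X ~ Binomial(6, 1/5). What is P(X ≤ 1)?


P(X ≤ 1) = Σ P(X=i) for i=0..1
P(X=0) = 4096/15625
P(X=1) = 6144/15625
Sum = 2048/3125

P(X ≤ 1) = 2048/3125 ≈ 65.54%


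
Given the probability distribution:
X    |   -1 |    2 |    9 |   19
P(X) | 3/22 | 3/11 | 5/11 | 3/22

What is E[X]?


E[X] = Σ x·P(X=x)
= (-1)×(3/22) + (2)×(3/11) + (9)×(5/11) + (19)×(3/22)
= 78/11

E[X] = 78/11


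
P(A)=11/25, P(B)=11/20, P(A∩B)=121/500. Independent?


P(A)×P(B) = 121/500
P(A∩B) = 121/500
Equal ✓ → Independent

Yes, independent


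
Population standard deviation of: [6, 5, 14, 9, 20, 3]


Mean = 57/6 = 19/2
  (6-19/2)²=49/4
  (5-19/2)²=81/4
  (14-19/2)²=81/4
  (9-19/2)²=1/4
  (20-19/2)²=441/4
  (3-19/2)²=169/4
Σ(x-μ)² = 411/2
σ² = (411/2)/6 = 137/4

σ = √(137/4) ≈ 5.8523


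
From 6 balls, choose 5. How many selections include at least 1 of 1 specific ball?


Complement: C(6,5) - C(5,5) = 6 - 1 = 5

5


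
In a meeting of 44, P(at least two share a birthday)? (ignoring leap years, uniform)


P(all different) = Π(365-i)/365 for i=0..43
= 0.067115
P(match) = 1 - 0.067115 = 0.932885

P ≈ 0.9329 ≈ 93.29%


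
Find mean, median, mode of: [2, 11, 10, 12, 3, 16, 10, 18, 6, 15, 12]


Sorted: [2, 3, 6, 10, 10, 11, 12, 12, 15, 16, 18]
Mean = 115/11
Median = 11
Freq: {2: 1, 11: 1, 10: 2, 12: 2, 3: 1, 16: 1, 18: 1, 6: 1, 15: 1}
Mode: [10, 12]

Mean=115/11, Median=11, Mode=[10, 12]


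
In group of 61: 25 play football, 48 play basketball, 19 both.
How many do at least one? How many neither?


|A∪B| = 25+48-19 = 54
Neither = 61-54 = 7

At least one: 54; Neither: 7


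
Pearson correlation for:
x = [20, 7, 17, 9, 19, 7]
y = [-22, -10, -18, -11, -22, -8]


n=6, Σx=79, Σy=-91, Σxy=-1389, Σx²=1229, Σy²=1577
r = (6×(-1389) - 79×(-91))/√((6×1229 - 79²)(6×1577 - (-91)²))
= -1145/√(1133×1181) = -1145/√1338073 ≈ -1145/1156.7511 ≈ -0.9898

r ≈ -0.9898


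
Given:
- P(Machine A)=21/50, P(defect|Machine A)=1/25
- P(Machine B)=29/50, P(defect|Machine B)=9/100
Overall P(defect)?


P(B) = Σ P(B|Aᵢ)×P(Aᵢ)
  1/25×21/50 = 21/1250
  9/100×29/50 = 261/5000
Sum = 69/1000

P(defect) = 69/1000 ≈ 6.90%


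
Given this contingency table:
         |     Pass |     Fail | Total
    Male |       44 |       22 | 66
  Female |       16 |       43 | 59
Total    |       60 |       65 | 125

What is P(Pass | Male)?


P(Pass | Male) = 44/(44+22) = 44/66 = 2/3

P(Pass|Male) = 2/3 ≈ 66.67%


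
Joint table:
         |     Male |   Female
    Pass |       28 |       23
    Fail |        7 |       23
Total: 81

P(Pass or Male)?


P(Pass∨Male) = P(Pass) + P(Male) - P(Pass∧Male)
= (51 + 35 - 28)/81 = 58/81

P = 58/81 ≈ 71.60%


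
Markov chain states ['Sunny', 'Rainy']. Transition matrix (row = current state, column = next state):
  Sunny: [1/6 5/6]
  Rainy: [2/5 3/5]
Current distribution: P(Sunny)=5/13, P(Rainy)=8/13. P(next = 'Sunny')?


P(next=Sunny) = Σᵢ P(now=i)×P(i→Sunny)
= 5/13×1/6 + 8/13×2/5
= 5/78 + 16/65 = 121/390

P = 121/390 ≈ 0.3103


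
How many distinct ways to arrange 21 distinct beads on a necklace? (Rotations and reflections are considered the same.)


Free circular arrangements: rotations and reflections both identified.
(n-1)!/2 = 20!/2 = 2432902008176640000/2 = 1216451004088320000

1216451004088320000


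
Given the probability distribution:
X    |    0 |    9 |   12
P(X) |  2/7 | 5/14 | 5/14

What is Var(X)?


E[X] = 15/2
E[X²] = 1125/14
Var(X) = E[X²] - (E[X])² = 1125/14 - 225/4 = 675/28

Var(X) = 675/28 ≈ 24.1071


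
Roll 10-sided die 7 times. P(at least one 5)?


P(no 5)^7 = (9/10)^7 = 4782969/10000000
P(≥1) = 1 - 4782969/10000000 = 5217031/10000000

P = 5217031/10000000 ≈ 52.17%


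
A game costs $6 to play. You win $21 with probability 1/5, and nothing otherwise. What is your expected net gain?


E[gain] = (21-6)×1/5 + (-6)×4/5
= 3 - 24/5 = -9/5

Expected net gain = $-9/5 ≈ $-1.80


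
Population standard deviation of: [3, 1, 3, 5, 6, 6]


Mean = 24/6 = 4
  (3-4)²=1
  (1-4)²=9
  (3-4)²=1
  (5-4)²=1
  (6-4)²=4
  (6-4)²=4
Σ(x-μ)² = 20
σ² = 20/6 = 10/3

σ = √(10/3) ≈ 1.8257


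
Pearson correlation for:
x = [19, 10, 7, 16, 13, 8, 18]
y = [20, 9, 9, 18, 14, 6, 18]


n=7, Σx=91, Σy=94, Σxy=1375, Σx²=1323, Σy²=1442
r = (7×1375 - 91×94)/√((7×1323 - 91²)(7×1442 - 94²))
= 1071/√(980×1258) = 1071/√1232840 ≈ 1071/1110.3333 ≈ 0.9646

r ≈ 0.9646


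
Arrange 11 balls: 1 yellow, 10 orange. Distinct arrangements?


11!/(1!×10!) = 11

11


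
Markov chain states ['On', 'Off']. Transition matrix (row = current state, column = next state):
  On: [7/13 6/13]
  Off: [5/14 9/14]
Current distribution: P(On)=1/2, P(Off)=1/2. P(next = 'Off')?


P(next=Off) = Σᵢ P(now=i)×P(i→Off)
= 1/2×6/13 + 1/2×9/14
= 3/13 + 9/28 = 201/364

P = 201/364 ≈ 0.5522


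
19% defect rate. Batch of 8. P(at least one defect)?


P(all good) = (81/100)^8 = 1853020188851841/10000000000000000
P(≥1 defect) = 8146979811148159/10000000000000000

P = 8146979811148159/10000000000000000 ≈ 81.47%


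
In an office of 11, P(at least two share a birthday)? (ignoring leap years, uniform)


P(all different) = Π(365-i)/365 for i=0..10
= 0.858859
P(match) = 1 - 0.858859 = 0.141141

P ≈ 0.1411 ≈ 14.11%


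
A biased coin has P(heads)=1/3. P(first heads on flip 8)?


Geometric: P(X=8) = (1-p)^(k-1)×p = (2/3)^7×1/3 = 128/6561

P(X=8) = 128/6561 ≈ 1.95%


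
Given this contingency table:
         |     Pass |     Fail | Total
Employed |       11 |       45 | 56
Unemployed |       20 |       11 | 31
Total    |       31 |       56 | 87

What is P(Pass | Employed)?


P(Pass | Employed) = 11/(11+45) = 11/56

P(Pass|Employed) = 11/56 ≈ 19.64%


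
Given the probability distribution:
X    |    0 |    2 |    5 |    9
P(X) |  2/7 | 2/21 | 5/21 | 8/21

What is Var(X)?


E[X] = 101/21
E[X²] = 781/21
Var(X) = E[X²] - (E[X])² = 781/21 - 10201/441 = 6200/441

Var(X) = 6200/441 ≈ 14.0590


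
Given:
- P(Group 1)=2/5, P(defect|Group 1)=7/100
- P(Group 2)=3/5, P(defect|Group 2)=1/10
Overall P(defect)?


P(B) = Σ P(B|Aᵢ)×P(Aᵢ)
  7/100×2/5 = 7/250
  1/10×3/5 = 3/50
Sum = 11/125

P(defect) = 11/125 ≈ 8.80%


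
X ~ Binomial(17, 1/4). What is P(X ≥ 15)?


P(X ≥ 15) = Σ P(X=i) for i=15..17
P(X=15) = 153/2147483648
P(X=16) = 51/17179869184
P(X=17) = 1/17179869184
Sum = 319/4294967296

P(X ≥ 15) = 319/4294967296 ≈ 0.00%


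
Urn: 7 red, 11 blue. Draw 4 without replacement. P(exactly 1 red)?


Hypergeometric: C(7,1)×C(11,3)/C(18,4)
= 7×165/3060 = 77/204

P(X=1) = 77/204 ≈ 37.75%


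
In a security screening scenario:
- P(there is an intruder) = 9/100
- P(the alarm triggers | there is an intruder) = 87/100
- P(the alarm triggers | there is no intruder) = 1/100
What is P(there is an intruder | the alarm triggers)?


Using Bayes' theorem:
P(A|B) = P(B|A)·P(A) / P(B)

P(the alarm triggers) = 87/100 × 9/100 + 1/100 × 91/100
= 783/10000 + 91/10000 = 437/5000

P(there is an intruder|the alarm triggers) = (783/10000) / (437/5000) = 783/874

P(there is an intruder|the alarm triggers) = 783/874 ≈ 89.59%


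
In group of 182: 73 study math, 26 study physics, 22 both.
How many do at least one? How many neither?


|A∪B| = 73+26-22 = 77
Neither = 182-77 = 105

At least one: 77; Neither: 105


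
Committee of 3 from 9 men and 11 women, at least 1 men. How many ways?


Count by #men:
  1M,2W: C(9,1)×C(11,2)=495
  2M,1W: C(9,2)×C(11,1)=396
  3M,0W: C(9,3)×C(11,0)=84
Total = 975

975


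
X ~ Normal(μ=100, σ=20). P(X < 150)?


z = (150-100)/20 = 2.5
P(Z < 2.5) = 0.9938

P(X < 150) ≈ 0.9938


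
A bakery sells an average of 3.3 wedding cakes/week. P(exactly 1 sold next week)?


Poisson(λ=3.3): P(X=1) = e^(-λ)×λ^k/k!
= e^(-3.3) × 3.3^1 / 1!
≈ 0.0368831674 × 3.3 / 1 ≈ 0.121714

P(X=1) ≈ 0.121714 ≈ 12.17%


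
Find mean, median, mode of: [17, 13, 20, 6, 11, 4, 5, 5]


Sorted: [4, 5, 5, 6, 11, 13, 17, 20]
Mean = 81/8
Median = 17/2
Freq: {17: 1, 13: 1, 20: 1, 6: 1, 11: 1, 4: 1, 5: 2}
Mode: [5]

Mean=81/8, Median=17/2, Mode=5


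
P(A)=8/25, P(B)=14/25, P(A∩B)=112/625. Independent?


P(A)×P(B) = 112/625
P(A∩B) = 112/625
Equal ✓ → Independent

Yes, independent


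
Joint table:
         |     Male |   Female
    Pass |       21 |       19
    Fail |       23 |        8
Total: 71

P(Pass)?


P(Pass) = (21+19)/71 = 40/71

P(Pass) = 40/71 ≈ 56.34%


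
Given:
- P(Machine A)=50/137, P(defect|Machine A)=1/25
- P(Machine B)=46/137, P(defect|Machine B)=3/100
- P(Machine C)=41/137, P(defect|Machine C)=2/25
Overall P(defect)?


P(B) = Σ P(B|Aᵢ)×P(Aᵢ)
  1/25×50/137 = 2/137
  3/100×46/137 = 69/6850
  2/25×41/137 = 82/3425
Sum = 333/6850

P(defect) = 333/6850 ≈ 4.86%


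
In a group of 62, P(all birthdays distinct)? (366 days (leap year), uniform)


P(all different) = Π(366-i)/366 for i=0..61
= (366/366)×(365/366)×...×(305/366)
= 0.004156

P ≈ 0.0042 ≈ 0.42%


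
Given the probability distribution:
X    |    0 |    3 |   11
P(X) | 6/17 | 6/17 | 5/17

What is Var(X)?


E[X] = 73/17
E[X²] = 659/17
Var(X) = E[X²] - (E[X])² = 659/17 - 5329/289 = 5874/289

Var(X) = 5874/289 ≈ 20.3253


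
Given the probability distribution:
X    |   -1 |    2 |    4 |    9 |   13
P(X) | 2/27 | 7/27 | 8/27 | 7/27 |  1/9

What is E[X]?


E[X] = Σ x·P(X=x)
= (-1)×(2/27) + (2)×(7/27) + (4)×(8/27) + (9)×(7/27) + (13)×(1/9)
= 146/27

E[X] = 146/27


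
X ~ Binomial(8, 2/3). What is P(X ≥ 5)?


P(X ≥ 5) = Σ P(X=i) for i=5..8
P(X=5) = 1792/6561
P(X=6) = 1792/6561
P(X=7) = 1024/6561
P(X=8) = 256/6561
Sum = 4864/6561

P(X ≥ 5) = 4864/6561 ≈ 74.14%


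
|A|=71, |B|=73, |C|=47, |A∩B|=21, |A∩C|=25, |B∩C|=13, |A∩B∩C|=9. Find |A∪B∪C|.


|A∪B∪C| = 71+73+47-21-25-13+9 = 141

|A∪B∪C| = 141


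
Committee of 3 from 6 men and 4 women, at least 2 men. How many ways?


Count by #men:
  2M,1W: C(6,2)×C(4,1)=60
  3M,0W: C(6,3)×C(4,0)=20
Total = 80

80


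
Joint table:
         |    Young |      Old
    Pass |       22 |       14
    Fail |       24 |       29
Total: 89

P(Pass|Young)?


P(Pass|Young) = 22/(22+24) = 22/46 = 11/23

P = 11/23 ≈ 47.83%


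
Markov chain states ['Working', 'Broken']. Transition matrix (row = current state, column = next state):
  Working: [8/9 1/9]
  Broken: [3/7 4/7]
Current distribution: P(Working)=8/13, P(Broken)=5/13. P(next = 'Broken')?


P(next=Broken) = Σᵢ P(now=i)×P(i→Broken)
= 8/13×1/9 + 5/13×4/7
= 8/117 + 20/91 = 236/819

P = 236/819 ≈ 0.2882


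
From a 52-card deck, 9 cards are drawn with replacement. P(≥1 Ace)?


P(not a Ace) = 48/52 = 12/13
P(none in 9 draws) = (12/13)^9 = 5159780352/10604499373
P(≥1 Ace) = 1 - 5159780352/10604499373 = 5444719021/10604499373

P = 5444719021/10604499373 ≈ 51.34%


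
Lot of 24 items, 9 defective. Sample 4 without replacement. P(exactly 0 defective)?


Hypergeometric: C(9,0)×C(15,4)/C(24,4)
= 1×1365/10626 = 65/506

P(X=0) = 65/506 ≈ 12.85%


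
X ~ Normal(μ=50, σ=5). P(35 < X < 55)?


z₁=(35-50)/5=-3.0, z₂=(55-50)/5=1.0
P = Φ(1.0) - Φ(-3.0) = 0.841345 - 0.001350 = 0.839995 ≈ 0.8400

P(35 < X < 55) ≈ 0.8400


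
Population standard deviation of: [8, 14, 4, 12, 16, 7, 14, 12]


Mean = 87/8
  (8-87/8)²=529/64
  (14-87/8)²=625/64
  (4-87/8)²=3025/64
  (12-87/8)²=81/64
  (16-87/8)²=1681/64
  (7-87/8)²=961/64
  (14-87/8)²=625/64
  (12-87/8)²=81/64
Σ(x-μ)² = 951/8
σ² = (951/8)/8 = 951/64

σ = √(951/64) ≈ 3.8548


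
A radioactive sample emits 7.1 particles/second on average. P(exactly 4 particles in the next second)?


Poisson(λ=7.1): P(X=4) = e^(-λ)×λ^k/k!
= e^(-7.1) × 7.1^4 / 4!
≈ 0.0008251049233 × 2541.1681 / 24 ≈ 0.087364

P(X=4) ≈ 0.087364 ≈ 8.74%


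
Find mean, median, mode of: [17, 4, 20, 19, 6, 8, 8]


Sorted: [4, 6, 8, 8, 17, 19, 20]
Mean = 82/7
Median = 8
Freq: {17: 1, 4: 1, 20: 1, 19: 1, 6: 1, 8: 2}
Mode: [8]

Mean=82/7, Median=8, Mode=8


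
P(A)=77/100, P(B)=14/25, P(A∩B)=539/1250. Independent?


P(A)×P(B) = 539/1250
P(A∩B) = 539/1250
Equal ✓ → Independent

Yes, independent


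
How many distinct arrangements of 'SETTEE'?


Letters: 6, freq: {'S': 1, 'E': 3, 'T': 2}
6!/(1!×3!×2!) = 720/12 = 60

60


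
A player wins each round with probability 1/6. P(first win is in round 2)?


Geometric: P(X=2) = (1-p)^(k-1)×p = (5/6)^1×1/6 = 5/36

P(X=2) = 5/36 ≈ 13.89%


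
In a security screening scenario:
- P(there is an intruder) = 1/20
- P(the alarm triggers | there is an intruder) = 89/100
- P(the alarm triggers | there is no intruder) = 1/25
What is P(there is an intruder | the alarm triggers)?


Using Bayes' theorem:
P(A|B) = P(B|A)·P(A) / P(B)

P(the alarm triggers) = 89/100 × 1/20 + 1/25 × 19/20
= 89/2000 + 19/500 = 33/400

P(there is an intruder|the alarm triggers) = (89/2000) / (33/400) = 89/165

P(there is an intruder|the alarm triggers) = 89/165 ≈ 53.94%


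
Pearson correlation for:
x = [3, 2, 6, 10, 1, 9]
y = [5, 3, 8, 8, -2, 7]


n=6, Σx=31, Σy=29, Σxy=210, Σx²=231, Σy²=215
r = (6×210 - 31×29)/√((6×231 - 31²)(6×215 - 29²))
= 361/√(425×449) = 361/√190825 ≈ 361/436.8352 ≈ 0.8264

r ≈ 0.8264


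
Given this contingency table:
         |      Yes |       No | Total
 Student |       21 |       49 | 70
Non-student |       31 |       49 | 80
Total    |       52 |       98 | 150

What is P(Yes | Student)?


P(Yes | Student) = 21/(21+49) = 21/70 = 3/10

P(Yes|Student) = 3/10 ≈ 30.00%


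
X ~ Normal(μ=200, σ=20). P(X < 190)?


z = (190-200)/20 = -0.5
P(Z < -0.5) = 0.3085

P(X < 190) ≈ 0.3085


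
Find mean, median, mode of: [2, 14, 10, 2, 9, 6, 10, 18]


Sorted: [2, 2, 6, 9, 10, 10, 14, 18]
Mean = 71/8
Median = 19/2
Freq: {2: 2, 14: 1, 10: 2, 9: 1, 6: 1, 18: 1}
Mode: [2, 10]

Mean=71/8, Median=19/2, Mode=[2, 10]


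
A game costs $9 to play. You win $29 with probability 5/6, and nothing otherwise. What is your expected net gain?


E[gain] = (29-9)×5/6 + (-9)×1/6
= 50/3 - 3/2 = 91/6

Expected net gain = $91/6 ≈ $15.17


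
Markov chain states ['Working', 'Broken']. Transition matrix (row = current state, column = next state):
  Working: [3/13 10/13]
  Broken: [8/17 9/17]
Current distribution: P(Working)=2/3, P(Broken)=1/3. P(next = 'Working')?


P(next=Working) = Σᵢ P(now=i)×P(i→Working)
= 2/3×3/13 + 1/3×8/17
= 2/13 + 8/51 = 206/663

P = 206/663 ≈ 0.3107


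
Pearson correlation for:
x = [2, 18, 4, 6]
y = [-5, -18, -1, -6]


n=4, Σx=30, Σy=-30, Σxy=-374, Σx²=380, Σy²=386
r = (4×(-374) - 30×(-30))/√((4×380 - 30²)(4×386 - (-30)²))
= -596/√(620×644) = -596/√399280 ≈ -596/631.8861 ≈ -0.9432

r ≈ -0.9432


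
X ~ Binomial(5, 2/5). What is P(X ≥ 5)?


P(X ≥ 5) = Σ P(X=i) for i=5..5
P(X=5) = 32/3125
Sum = 32/3125

P(X ≥ 5) = 32/3125 ≈ 1.02%


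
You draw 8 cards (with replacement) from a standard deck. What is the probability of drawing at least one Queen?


P(not a Queen) = 48/52 = 12/13
P(none in 8 draws) = (12/13)^8 = 429981696/815730721
P(≥1 Queen) = 1 - 429981696/815730721 = 385749025/815730721

P = 385749025/815730721 ≈ 47.29%


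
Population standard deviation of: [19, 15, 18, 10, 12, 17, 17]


Mean = 108/7
  (19-108/7)²=625/49
  (15-108/7)²=9/49
  (18-108/7)²=324/49
  (10-108/7)²=1444/49
  (12-108/7)²=576/49
  (17-108/7)²=121/49
  (17-108/7)²=121/49
Σ(x-μ)² = 460/7
σ² = (460/7)/7 = 460/49

σ = √(460/49) ≈ 3.0639


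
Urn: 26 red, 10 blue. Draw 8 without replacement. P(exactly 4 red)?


Hypergeometric: C(26,4)×C(10,4)/C(36,8)
= 14950×210/30260340 = 52325/504339

P(X=4) = 52325/504339 ≈ 10.37%


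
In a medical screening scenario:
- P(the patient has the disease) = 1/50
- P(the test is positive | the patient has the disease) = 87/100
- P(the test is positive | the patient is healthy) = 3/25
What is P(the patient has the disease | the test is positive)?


Using Bayes' theorem:
P(A|B) = P(B|A)·P(A) / P(B)

P(the test is positive) = 87/100 × 1/50 + 3/25 × 49/50
= 87/5000 + 147/1250 = 27/200

P(the patient has the disease|the test is positive) = (87/5000) / (27/200) = 29/225

P(the patient has the disease|the test is positive) = 29/225 ≈ 12.89%


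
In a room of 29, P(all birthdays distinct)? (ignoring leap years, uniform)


P(all different) = Π(365-i)/365 for i=0..28
= (365/365)×(364/365)×...×(337/365)
= 0.319031

P ≈ 0.3190 ≈ 31.90%


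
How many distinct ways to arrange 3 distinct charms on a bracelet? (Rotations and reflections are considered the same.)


Free circular arrangements: rotations and reflections both identified.
(n-1)!/2 = 2!/2 = 2/2 = 1

1


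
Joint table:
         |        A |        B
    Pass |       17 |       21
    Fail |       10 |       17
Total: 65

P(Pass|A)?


P(Pass|A) = 17/(17+10) = 17/27

P = 17/27 ≈ 62.96%


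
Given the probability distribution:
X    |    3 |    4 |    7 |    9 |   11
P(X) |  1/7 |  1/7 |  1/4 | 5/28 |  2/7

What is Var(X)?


E[X] = 15/2
E[X²] = 454/7
Var(X) = E[X²] - (E[X])² = 454/7 - 225/4 = 241/28

Var(X) = 241/28 ≈ 8.6071


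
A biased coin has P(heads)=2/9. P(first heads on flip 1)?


Geometric: P(X=1) = (1-p)^(k-1)×p = (7/9)^0×2/9 = 2/9

P(X=1) = 2/9 ≈ 22.22%


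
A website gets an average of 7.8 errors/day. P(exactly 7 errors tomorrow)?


Poisson(λ=7.8): P(X=7) = e^(-λ)×λ^k/k!
= e^(-7.8) × 7.8^7 / 7!
≈ 0.000409734979 × 1756556.88549 / 5040 ≈ 0.142802

P(X=7) ≈ 0.142802 ≈ 14.28%


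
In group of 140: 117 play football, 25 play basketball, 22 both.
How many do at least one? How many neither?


|A∪B| = 117+25-22 = 120
Neither = 140-120 = 20

At least one: 120; Neither: 20


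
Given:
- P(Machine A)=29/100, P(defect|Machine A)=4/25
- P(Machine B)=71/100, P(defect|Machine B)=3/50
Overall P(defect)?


P(B) = Σ P(B|Aᵢ)×P(Aᵢ)
  4/25×29/100 = 29/625
  3/50×71/100 = 213/5000
Sum = 89/1000

P(defect) = 89/1000 ≈ 8.90%


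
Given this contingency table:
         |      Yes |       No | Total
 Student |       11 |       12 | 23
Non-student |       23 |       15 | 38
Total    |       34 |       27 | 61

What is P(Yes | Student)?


P(Yes | Student) = 11/(11+12) = 11/23

P(Yes|Student) = 11/23 ≈ 47.83%


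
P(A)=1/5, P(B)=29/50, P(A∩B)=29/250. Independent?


P(A)×P(B) = 29/250
P(A∩B) = 29/250
Equal ✓ → Independent

Yes, independent


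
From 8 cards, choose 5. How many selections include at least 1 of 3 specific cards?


Complement: C(8,5) - C(5,5) = 56 - 1 = 55

55


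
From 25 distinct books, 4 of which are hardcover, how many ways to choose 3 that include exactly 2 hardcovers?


Choose 2 of the 4 hardcovers and 1 of the other 21 books:
C(4,2)×C(21,1) = 6×21 = 126

126


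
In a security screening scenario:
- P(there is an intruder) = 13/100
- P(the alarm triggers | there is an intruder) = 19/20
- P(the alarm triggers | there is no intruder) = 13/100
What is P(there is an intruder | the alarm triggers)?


Using Bayes' theorem:
P(A|B) = P(B|A)·P(A) / P(B)

P(the alarm triggers) = 19/20 × 13/100 + 13/100 × 87/100
= 247/2000 + 1131/10000 = 1183/5000

P(there is an intruder|the alarm triggers) = (247/2000) / (1183/5000) = 95/182

P(there is an intruder|the alarm triggers) = 95/182 ≈ 52.20%


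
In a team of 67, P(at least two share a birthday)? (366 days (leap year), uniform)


P(all different) = Π(366-i)/366 for i=0..66
= 0.001590
P(match) = 1 - 0.001590 = 0.998410

P ≈ 0.9984 ≈ 99.84%


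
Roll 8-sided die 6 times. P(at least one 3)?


P(no 3)^6 = (7/8)^6 = 117649/262144
P(≥1) = 1 - 117649/262144 = 144495/262144

P = 144495/262144 ≈ 55.12%


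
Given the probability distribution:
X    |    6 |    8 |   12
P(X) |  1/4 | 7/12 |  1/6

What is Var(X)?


E[X] = 49/6
E[X²] = 211/3
Var(X) = E[X²] - (E[X])² = 211/3 - 2401/36 = 131/36

Var(X) = 131/36 ≈ 3.6389


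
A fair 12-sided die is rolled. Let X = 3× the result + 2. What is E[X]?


E[die] = (1+12)/2 = 13/2
E[X] = 3×13/2 + 2 = 43/2

E[X] = 43/2


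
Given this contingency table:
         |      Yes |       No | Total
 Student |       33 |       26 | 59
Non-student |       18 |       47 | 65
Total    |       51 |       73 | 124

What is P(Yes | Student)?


P(Yes | Student) = 33/(33+26) = 33/59

P(Yes|Student) = 33/59 ≈ 55.93%


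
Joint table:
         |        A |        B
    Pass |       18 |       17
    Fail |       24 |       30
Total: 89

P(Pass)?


P(Pass) = (18+17)/89 = 35/89

P(Pass) = 35/89 ≈ 39.33%


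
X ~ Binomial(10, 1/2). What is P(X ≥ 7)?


P(X ≥ 7) = Σ P(X=i) for i=7..10
P(X=7) = 15/128
P(X=8) = 45/1024
P(X=9) = 5/512
P(X=10) = 1/1024
Sum = 11/64

P(X ≥ 7) = 11/64 ≈ 17.19%


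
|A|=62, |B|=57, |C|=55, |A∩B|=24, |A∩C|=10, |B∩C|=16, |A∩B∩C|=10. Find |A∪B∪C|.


|A∪B∪C| = 62+57+55-24-10-16+10 = 134

|A∪B∪C| = 134


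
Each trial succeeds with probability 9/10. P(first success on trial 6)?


Geometric: P(X=6) = (1-p)^(k-1)×p = (1/10)^5×9/10 = 9/1000000

P(X=6) = 9/1000000 ≈ 0.00%


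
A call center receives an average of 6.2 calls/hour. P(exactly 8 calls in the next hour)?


Poisson(λ=6.2): P(X=8) = e^(-λ)×λ^k/k!
= e^(-6.2) × 6.2^8 / 8!
≈ 0.002029430636 × 2183401.05585 / 40320 ≈ 0.109897

P(X=8) ≈ 0.109897 ≈ 10.99%


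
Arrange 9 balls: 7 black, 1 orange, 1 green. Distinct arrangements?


9!/(7!×1!×1!) = 72

72


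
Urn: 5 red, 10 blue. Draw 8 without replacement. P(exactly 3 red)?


Hypergeometric: C(5,3)×C(10,5)/C(15,8)
= 10×252/6435 = 56/143

P(X=3) = 56/143 ≈ 39.16%


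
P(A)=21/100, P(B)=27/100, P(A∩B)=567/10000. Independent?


P(A)×P(B) = 567/10000
P(A∩B) = 567/10000
Equal ✓ → Independent

Yes, independent


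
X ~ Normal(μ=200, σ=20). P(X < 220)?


z = (220-200)/20 = 1.0
P(Z < 1.0) = 0.8413

P(X < 220) ≈ 0.8413


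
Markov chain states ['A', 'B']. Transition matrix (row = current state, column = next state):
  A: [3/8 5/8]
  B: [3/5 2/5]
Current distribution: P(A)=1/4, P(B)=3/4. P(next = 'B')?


P(next=B) = Σᵢ P(now=i)×P(i→B)
= 1/4×5/8 + 3/4×2/5
= 5/32 + 3/10 = 73/160

P = 73/160 ≈ 0.4562


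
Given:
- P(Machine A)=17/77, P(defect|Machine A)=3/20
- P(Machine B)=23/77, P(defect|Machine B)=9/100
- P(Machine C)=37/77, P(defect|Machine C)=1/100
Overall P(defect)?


P(B) = Σ P(B|Aᵢ)×P(Aᵢ)
  3/20×17/77 = 51/1540
  9/100×23/77 = 207/7700
  1/100×37/77 = 37/7700
Sum = 499/7700

P(defect) = 499/7700 ≈ 6.48%


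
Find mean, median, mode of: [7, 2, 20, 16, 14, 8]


Sorted: [2, 7, 8, 14, 16, 20]
Mean = 67/6
Median = 11
Freq: {7: 1, 2: 1, 20: 1, 16: 1, 14: 1, 8: 1}
Mode: No mode

Mean=67/6, Median=11, Mode=No mode


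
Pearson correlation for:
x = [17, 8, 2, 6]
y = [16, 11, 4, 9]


n=4, Σx=33, Σy=40, Σxy=422, Σx²=393, Σy²=474
r = (4×422 - 33×40)/√((4×393 - 33²)(4×474 - 40²))
= 368/√(483×296) = 368/√142968 ≈ 368/378.1111 ≈ 0.9733

r ≈ 0.9733


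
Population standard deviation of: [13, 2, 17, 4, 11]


Mean = 47/5
  (13-47/5)²=324/25
  (2-47/5)²=1369/25
  (17-47/5)²=1444/25
  (4-47/5)²=729/25
  (11-47/5)²=64/25
Σ(x-μ)² = 786/5
σ² = (786/5)/5 = 786/25

σ = √(786/25) ≈ 5.6071


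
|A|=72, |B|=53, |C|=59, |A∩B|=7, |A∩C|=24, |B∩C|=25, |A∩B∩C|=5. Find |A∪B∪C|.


|A∪B∪C| = 72+53+59-7-24-25+5 = 133

|A∪B∪C| = 133


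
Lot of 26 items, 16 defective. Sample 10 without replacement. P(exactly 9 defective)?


Hypergeometric: C(16,9)×C(10,1)/C(26,10)
= 11440×10/5311735 = 160/7429

P(X=9) = 160/7429 ≈ 2.15%


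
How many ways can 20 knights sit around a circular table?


Circular arrangements of 20 distinct objects: fix one position to break rotational symmetry.
(n-1)! = 19! = 121645100408832000

121645100408832000


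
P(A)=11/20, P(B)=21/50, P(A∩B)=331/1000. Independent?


P(A)×P(B) = 231/1000
P(A∩B) = 331/1000
Not equal → NOT independent

No, not independent


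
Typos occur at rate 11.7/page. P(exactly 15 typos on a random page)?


Poisson(λ=11.7): P(X=15) = e^(-λ)×λ^k/k!
= e^(-11.7) × 11.7^15 / 15!
≈ 8.293819161e-06 × 1.05387214599e+16 / 1307674368000 ≈ 0.066841

P(X=15) ≈ 0.066841 ≈ 6.68%


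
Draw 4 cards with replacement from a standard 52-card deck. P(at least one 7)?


P(not a 7) = 48/52 = 12/13
P(none in 4 draws) = (12/13)^4 = 20736/28561
P(≥1 7) = 1 - 20736/28561 = 7825/28561

P = 7825/28561 ≈ 27.40%


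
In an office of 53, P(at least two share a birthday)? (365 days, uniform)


P(all different) = Π(365-i)/365 for i=0..52
= 0.018862
P(match) = 1 - 0.018862 = 0.981138

P ≈ 0.9811 ≈ 98.11%


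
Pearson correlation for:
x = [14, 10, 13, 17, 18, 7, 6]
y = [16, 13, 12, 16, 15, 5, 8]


n=7, Σx=85, Σy=85, Σxy=1135, Σx²=1163, Σy²=1139
r = (7×1135 - 85×85)/√((7×1163 - 85²)(7×1139 - 85²))
= 720/√(916×748) = 720/√685168 ≈ 720/827.7488 ≈ 0.8698

r ≈ 0.8698


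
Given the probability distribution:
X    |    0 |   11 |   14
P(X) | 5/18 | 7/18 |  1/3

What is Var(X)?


E[X] = 161/18
E[X²] = 2023/18
Var(X) = E[X²] - (E[X])² = 2023/18 - 25921/324 = 10493/324

Var(X) = 10493/324 ≈ 32.3858


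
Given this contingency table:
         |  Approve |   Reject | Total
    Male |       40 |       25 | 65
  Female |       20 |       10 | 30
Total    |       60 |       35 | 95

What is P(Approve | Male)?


P(Approve | Male) = 40/(40+25) = 40/65 = 8/13

P(Approve|Male) = 8/13 ≈ 61.54%


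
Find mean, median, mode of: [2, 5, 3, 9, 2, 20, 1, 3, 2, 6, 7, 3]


Sorted: [1, 2, 2, 2, 3, 3, 3, 5, 6, 7, 9, 20]
Mean = 63/12 = 21/4
Median = 3
Freq: {2: 3, 5: 1, 3: 3, 9: 1, 20: 1, 1: 1, 6: 1, 7: 1}
Mode: [2, 3]

Mean=21/4, Median=3, Mode=[2, 3]


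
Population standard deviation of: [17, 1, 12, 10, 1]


Mean = 41/5
  (17-41/5)²=1936/25
  (1-41/5)²=1296/25
  (12-41/5)²=361/25
  (10-41/5)²=81/25
  (1-41/5)²=1296/25
Σ(x-μ)² = 994/5
σ² = (994/5)/5 = 994/25

σ = √(994/25) ≈ 6.3056


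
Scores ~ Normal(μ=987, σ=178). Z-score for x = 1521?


z = (x - μ)/σ = (1521 - 987)/178 = 3.0

z = 3.0


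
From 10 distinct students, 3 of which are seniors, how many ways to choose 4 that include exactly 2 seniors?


Choose 2 of the 3 seniors and 2 of the other 7 students:
C(3,2)×C(7,2) = 3×21 = 63

63


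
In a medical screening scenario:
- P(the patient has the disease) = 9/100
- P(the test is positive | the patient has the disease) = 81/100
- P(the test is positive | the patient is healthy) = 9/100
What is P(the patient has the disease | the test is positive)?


Using Bayes' theorem:
P(A|B) = P(B|A)·P(A) / P(B)

P(the test is positive) = 81/100 × 9/100 + 9/100 × 91/100
= 729/10000 + 819/10000 = 387/2500

P(the patient has the disease|the test is positive) = (729/10000) / (387/2500) = 81/172

P(the patient has the disease|the test is positive) = 81/172 ≈ 47.09%


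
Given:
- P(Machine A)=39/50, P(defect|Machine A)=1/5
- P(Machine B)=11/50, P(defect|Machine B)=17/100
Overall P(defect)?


P(B) = Σ P(B|Aᵢ)×P(Aᵢ)
  1/5×39/50 = 39/250
  17/100×11/50 = 187/5000
Sum = 967/5000

P(defect) = 967/5000 ≈ 19.34%


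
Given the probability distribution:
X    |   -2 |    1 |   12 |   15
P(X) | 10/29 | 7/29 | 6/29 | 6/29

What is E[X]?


E[X] = Σ x·P(X=x)
= (-2)×(10/29) + (1)×(7/29) + (12)×(6/29) + (15)×(6/29)
= 149/29

E[X] = 149/29


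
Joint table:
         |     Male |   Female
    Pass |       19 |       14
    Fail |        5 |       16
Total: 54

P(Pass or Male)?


P(Pass∨Male) = P(Pass) + P(Male) - P(Pass∧Male)
= (33 + 24 - 19)/54 = 38/54 = 19/27

P = 19/27 ≈ 70.37%


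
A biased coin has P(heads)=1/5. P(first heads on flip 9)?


Geometric: P(X=9) = (1-p)^(k-1)×p = (4/5)^8×1/5 = 65536/1953125

P(X=9) = 65536/1953125 ≈ 3.36%


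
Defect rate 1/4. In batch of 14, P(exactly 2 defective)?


Binomial: P(X=2) = C(14,2)×p^2×(1-p)^12
= 91 × 1/16 × 531441/16777216 = 48361131/268435456

P(X=2) = 48361131/268435456 ≈ 18.02%


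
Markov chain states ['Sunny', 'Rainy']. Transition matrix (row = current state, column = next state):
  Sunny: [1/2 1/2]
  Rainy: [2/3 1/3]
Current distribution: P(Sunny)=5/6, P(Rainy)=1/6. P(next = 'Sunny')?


P(next=Sunny) = Σᵢ P(now=i)×P(i→Sunny)
= 5/6×1/2 + 1/6×2/3
= 5/12 + 1/9 = 19/36

P = 19/36 ≈ 0.5278


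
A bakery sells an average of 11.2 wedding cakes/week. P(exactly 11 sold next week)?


Poisson(λ=11.2): P(X=11) = e^(-λ)×λ^k/k!
= e^(-11.2) × 11.2^11 / 11!
≈ 1.367419607e-05 × 347854999335 / 39916800 ≈ 0.119164

P(X=11) ≈ 0.119164 ≈ 11.92%


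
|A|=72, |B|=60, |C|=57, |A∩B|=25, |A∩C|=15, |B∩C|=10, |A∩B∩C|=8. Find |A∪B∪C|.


|A∪B∪C| = 72+60+57-25-15-10+8 = 147

|A∪B∪C| = 147


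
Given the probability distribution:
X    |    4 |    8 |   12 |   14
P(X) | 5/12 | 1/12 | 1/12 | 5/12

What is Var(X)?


E[X] = 55/6
E[X²] = 317/3
Var(X) = E[X²] - (E[X])² = 317/3 - 3025/36 = 779/36

Var(X) = 779/36 ≈ 21.6389


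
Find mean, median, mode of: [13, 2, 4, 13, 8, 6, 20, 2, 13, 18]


Sorted: [2, 2, 4, 6, 8, 13, 13, 13, 18, 20]
Mean = 99/10
Median = 21/2
Freq: {13: 3, 2: 2, 4: 1, 8: 1, 6: 1, 20: 1, 18: 1}
Mode: [13]

Mean=99/10, Median=21/2, Mode=13


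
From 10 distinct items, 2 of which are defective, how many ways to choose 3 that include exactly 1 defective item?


Choose 1 of the 2 defective items and 2 of the other 8 items:
C(2,1)×C(8,2) = 2×28 = 56

56


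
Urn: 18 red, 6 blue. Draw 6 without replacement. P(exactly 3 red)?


Hypergeometric: C(18,3)×C(6,3)/C(24,6)
= 816×20/134596 = 4080/33649

P(X=3) = 4080/33649 ≈ 12.13%


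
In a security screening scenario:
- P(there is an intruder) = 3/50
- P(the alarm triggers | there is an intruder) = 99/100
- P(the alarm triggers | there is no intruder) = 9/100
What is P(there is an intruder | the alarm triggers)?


Using Bayes' theorem:
P(A|B) = P(B|A)·P(A) / P(B)

P(the alarm triggers) = 99/100 × 3/50 + 9/100 × 47/50
= 297/5000 + 423/5000 = 18/125

P(there is an intruder|the alarm triggers) = (297/5000) / (18/125) = 33/80

P(there is an intruder|the alarm triggers) = 33/80 ≈ 41.25%


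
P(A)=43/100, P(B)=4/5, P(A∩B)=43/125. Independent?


P(A)×P(B) = 43/125
P(A∩B) = 43/125
Equal ✓ → Independent

Yes, independent


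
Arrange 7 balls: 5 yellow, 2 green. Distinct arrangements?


7!/(5!×2!) = 21

21


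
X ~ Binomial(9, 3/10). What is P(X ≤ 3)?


P(X ≤ 3) = Σ P(X=i) for i=0..3
P(X=0) = 40353607/1000000000
P(X=1) = 155649627/1000000000
P(X=2) = 66706983/250000000
P(X=3) = 66706983/250000000
Sum = 364829549/500000000

P(X ≤ 3) = 364829549/500000000 ≈ 72.97%


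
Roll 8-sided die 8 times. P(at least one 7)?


P(no 7)^8 = (7/8)^8 = 5764801/16777216
P(≥1) = 1 - 5764801/16777216 = 11012415/16777216

P = 11012415/16777216 ≈ 65.64%


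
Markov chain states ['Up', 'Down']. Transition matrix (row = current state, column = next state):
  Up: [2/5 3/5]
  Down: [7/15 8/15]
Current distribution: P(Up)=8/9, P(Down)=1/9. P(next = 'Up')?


P(next=Up) = Σᵢ P(now=i)×P(i→Up)
= 8/9×2/5 + 1/9×7/15
= 16/45 + 7/135 = 11/27

P = 11/27 ≈ 0.4074


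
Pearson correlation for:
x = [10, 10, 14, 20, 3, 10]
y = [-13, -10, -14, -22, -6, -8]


n=6, Σx=67, Σy=-73, Σxy=-964, Σx²=905, Σy²=1049
r = (6×(-964) - 67×(-73))/√((6×905 - 67²)(6×1049 - (-73)²))
= -893/√(941×965) = -893/√908065 ≈ -893/952.9244 ≈ -0.9371

r ≈ -0.9371


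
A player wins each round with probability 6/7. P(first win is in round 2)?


Geometric: P(X=2) = (1-p)^(k-1)×p = (1/7)^1×6/7 = 6/49

P(X=2) = 6/49 ≈ 12.24%


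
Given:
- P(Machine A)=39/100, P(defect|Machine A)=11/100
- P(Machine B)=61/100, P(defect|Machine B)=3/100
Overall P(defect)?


P(B) = Σ P(B|Aᵢ)×P(Aᵢ)
  11/100×39/100 = 429/10000
  3/100×61/100 = 183/10000
Sum = 153/2500

P(defect) = 153/2500 ≈ 6.12%


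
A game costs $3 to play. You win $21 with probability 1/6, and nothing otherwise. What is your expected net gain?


E[gain] = (21-3)×1/6 + (-3)×5/6
= 3 - 5/2 = 1/2

Expected net gain = $1/2 ≈ $0.50


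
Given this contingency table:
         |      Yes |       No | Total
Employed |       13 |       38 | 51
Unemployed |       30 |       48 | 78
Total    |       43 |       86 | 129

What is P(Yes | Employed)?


P(Yes | Employed) = 13/(13+38) = 13/51

P(Yes|Employed) = 13/51 ≈ 25.49%


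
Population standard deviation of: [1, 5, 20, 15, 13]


Mean = 54/5
  (1-54/5)²=2401/25
  (5-54/5)²=841/25
  (20-54/5)²=2116/25
  (15-54/5)²=441/25
  (13-54/5)²=121/25
Σ(x-μ)² = 1184/5
σ² = (1184/5)/5 = 1184/25

σ = √(1184/25) ≈ 6.8819


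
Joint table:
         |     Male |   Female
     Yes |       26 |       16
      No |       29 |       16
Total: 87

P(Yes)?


P(Yes) = (26+16)/87 = 42/87 = 14/29

P(Yes) = 14/29 ≈ 48.28%


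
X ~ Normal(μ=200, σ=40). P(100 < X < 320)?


z₁=(100-200)/40=-2.5, z₂=(320-200)/40=3.0
P = Φ(3.0) - Φ(-2.5) = 0.998650 - 0.006210 = 0.992440 ≈ 0.9924

P(100 < X < 320) ≈ 0.9924


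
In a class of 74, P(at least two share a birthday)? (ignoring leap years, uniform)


P(all different) = Π(365-i)/365 for i=0..73
= 0.000351
P(match) = 1 - 0.000351 = 0.999649

P ≈ 0.9996 ≈ 99.96%


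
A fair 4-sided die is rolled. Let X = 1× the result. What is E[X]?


E[die] = (1+4)/2 = 5/2
E[X] = 1 × 5/2 = 5/2

E[X] = 5/2


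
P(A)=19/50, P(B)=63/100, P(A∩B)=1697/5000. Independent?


P(A)×P(B) = 1197/5000
P(A∩B) = 1697/5000
Not equal → NOT independent

No, not independent


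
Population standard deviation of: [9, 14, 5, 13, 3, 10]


Mean = 54/6 = 9
  (9-9)²=0
  (14-9)²=25
  (5-9)²=16
  (13-9)²=16
  (3-9)²=36
  (10-9)²=1
Σ(x-μ)² = 94
σ² = 94/6 = 47/3

σ = √(47/3) ≈ 3.9581


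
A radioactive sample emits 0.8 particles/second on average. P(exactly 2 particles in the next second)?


Poisson(λ=0.8): P(X=2) = e^(-λ)×λ^k/k!
= e^(-0.8) × 0.8^2 / 2!
≈ 0.4493289641 × 0.64 / 2 ≈ 0.143785

P(X=2) ≈ 0.143785 ≈ 14.38%


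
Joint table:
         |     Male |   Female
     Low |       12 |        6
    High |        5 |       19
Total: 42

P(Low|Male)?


P(Low|Male) = 12/(12+5) = 12/17

P = 12/17 ≈ 70.59%


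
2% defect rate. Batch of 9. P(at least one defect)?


P(all good) = (49/50)^9 = 1628413597910449/1953125000000000
P(≥1 defect) = 324711402089551/1953125000000000

P = 324711402089551/1953125000000000 ≈ 16.63%


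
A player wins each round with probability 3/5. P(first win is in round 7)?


Geometric: P(X=7) = (1-p)^(k-1)×p = (2/5)^6×3/5 = 192/78125

P(X=7) = 192/78125 ≈ 0.25%


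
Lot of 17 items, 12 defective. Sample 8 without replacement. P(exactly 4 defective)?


Hypergeometric: C(12,4)×C(5,4)/C(17,8)
= 495×5/24310 = 45/442

P(X=4) = 45/442 ≈ 10.18%


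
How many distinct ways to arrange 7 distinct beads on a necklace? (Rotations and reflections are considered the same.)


Free circular arrangements: rotations and reflections both identified.
(n-1)!/2 = 6!/2 = 720/2 = 360

360


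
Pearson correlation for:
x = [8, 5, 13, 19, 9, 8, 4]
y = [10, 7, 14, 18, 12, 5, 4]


n=7, Σx=66, Σy=70, Σxy=803, Σx²=780, Σy²=854
r = (7×803 - 66×70)/√((7×780 - 66²)(7×854 - 70²))
= 1001/√(1104×1078) = 1001/√1190112 ≈ 1001/1090.9225 ≈ 0.9176

r ≈ 0.9176


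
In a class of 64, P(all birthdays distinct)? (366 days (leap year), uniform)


P(all different) = Π(366-i)/366 for i=0..63
= (366/366)×(365/366)×...×(303/366)
= 0.002858

P ≈ 0.0029 ≈ 0.29%


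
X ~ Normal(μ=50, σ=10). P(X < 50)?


z = (50-50)/10 = 0.0
P(Z < 0.0) = 0.5000

P(X < 50) ≈ 0.5000


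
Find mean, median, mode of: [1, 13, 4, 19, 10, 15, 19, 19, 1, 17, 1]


Sorted: [1, 1, 1, 4, 10, 13, 15, 17, 19, 19, 19]
Mean = 119/11
Median = 13
Freq: {1: 3, 13: 1, 4: 1, 19: 3, 10: 1, 15: 1, 17: 1}
Mode: [1, 19]

Mean=119/11, Median=13, Mode=[1, 19]


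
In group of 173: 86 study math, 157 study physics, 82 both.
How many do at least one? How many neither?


|A∪B| = 86+157-82 = 161
Neither = 173-161 = 12

At least one: 161; Neither: 12


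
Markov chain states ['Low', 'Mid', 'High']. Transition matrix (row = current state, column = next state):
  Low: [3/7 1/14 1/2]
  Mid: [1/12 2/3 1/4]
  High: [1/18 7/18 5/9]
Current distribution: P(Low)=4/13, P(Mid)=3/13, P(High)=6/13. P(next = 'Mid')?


P(next=Mid) = Σᵢ P(now=i)×P(i→Mid)
= 4/13×1/14 + 3/13×2/3 + 6/13×7/18
= 2/91 + 2/13 + 7/39 = 97/273

P = 97/273 ≈ 0.3553


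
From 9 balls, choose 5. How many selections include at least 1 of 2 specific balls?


Complement: C(9,5) - C(7,5) = 126 - 21 = 105

105


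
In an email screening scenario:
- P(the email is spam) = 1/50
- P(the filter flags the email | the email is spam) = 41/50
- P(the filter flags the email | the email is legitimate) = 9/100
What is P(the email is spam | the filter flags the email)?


Using Bayes' theorem:
P(A|B) = P(B|A)·P(A) / P(B)

P(the filter flags the email) = 41/50 × 1/50 + 9/100 × 49/50
= 41/2500 + 441/5000 = 523/5000

P(the email is spam|the filter flags the email) = (41/2500) / (523/5000) = 82/523

P(the email is spam|the filter flags the email) = 82/523 ≈ 15.68%


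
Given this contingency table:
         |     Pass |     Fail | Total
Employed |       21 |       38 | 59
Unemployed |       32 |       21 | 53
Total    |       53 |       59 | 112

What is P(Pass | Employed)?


P(Pass | Employed) = 21/(21+38) = 21/59

P(Pass|Employed) = 21/59 ≈ 35.59%


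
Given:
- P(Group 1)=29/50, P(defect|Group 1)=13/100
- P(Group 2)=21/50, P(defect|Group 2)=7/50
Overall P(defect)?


P(B) = Σ P(B|Aᵢ)×P(Aᵢ)
  13/100×29/50 = 377/5000
  7/50×21/50 = 147/2500
Sum = 671/5000

P(defect) = 671/5000 ≈ 13.42%


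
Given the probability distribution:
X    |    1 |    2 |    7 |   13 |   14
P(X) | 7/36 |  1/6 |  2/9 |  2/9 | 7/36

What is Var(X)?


E[X] = 277/36
E[X²] = 1049/12
Var(X) = E[X²] - (E[X])² = 1049/12 - 76729/1296 = 36563/1296

Var(X) = 36563/1296 ≈ 28.2122
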